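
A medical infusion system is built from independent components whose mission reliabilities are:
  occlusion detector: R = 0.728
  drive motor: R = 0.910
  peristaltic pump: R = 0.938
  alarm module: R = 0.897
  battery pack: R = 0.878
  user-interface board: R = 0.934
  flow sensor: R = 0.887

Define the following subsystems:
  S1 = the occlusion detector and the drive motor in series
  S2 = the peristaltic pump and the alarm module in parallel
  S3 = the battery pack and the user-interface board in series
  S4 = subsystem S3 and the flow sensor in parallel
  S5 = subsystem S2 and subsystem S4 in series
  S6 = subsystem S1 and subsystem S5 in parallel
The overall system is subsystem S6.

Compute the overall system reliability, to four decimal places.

0.9910

Series (occlusion detector and drive motor): 0.728000 × 0.910000 = 0.662480
Parallel (peristaltic pump and alarm module): 1 − (1 − 0.938000)(1 − 0.897000) = 0.993614
Series (battery pack and user-interface board): 0.878000 × 0.934000 = 0.820052
Parallel ([0.820052] and flow sensor): 1 − (1 − 0.820052)(1 − 0.887000) = 0.979666
Series ([0.993614] and [0.979666]): 0.993614 × 0.979666 = 0.973410
Parallel ([0.662480] and [0.973410]): 1 − (1 − 0.662480)(1 − 0.973410) = 0.9910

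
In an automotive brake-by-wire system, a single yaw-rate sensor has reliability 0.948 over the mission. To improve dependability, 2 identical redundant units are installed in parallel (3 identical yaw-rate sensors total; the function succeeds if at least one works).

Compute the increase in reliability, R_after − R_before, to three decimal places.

0.052

R_before = 0.948
R_after = 1 − (1 − 0.948)^3 = 1.000
ΔR = 1.000 − 0.948 = 0.052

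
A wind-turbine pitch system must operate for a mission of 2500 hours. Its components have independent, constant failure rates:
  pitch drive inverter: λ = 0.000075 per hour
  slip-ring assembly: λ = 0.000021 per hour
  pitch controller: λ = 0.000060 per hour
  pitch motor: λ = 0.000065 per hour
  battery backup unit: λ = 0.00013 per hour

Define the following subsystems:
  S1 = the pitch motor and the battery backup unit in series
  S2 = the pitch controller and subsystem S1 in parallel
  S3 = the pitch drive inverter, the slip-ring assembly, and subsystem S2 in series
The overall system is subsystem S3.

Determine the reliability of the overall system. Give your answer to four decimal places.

R(pitch drive inverter) = exp(−0.000075 × 2500) = 0.829029
R(slip-ring assembly) = exp(−0.000021 × 2500) = 0.948854
R(pitch controller) = exp(−0.000060 × 2500) = 0.860708
R(pitch motor) = exp(−0.000065 × 2500) = 0.850016
R(battery backup unit) = exp(−0.00013 × 2500) = 0.722527
Series (pitch motor and battery backup unit): 0.850016 × 0.722527 = 0.614160
Parallel (pitch controller and [0.614160]): 1 − (1 − 0.860708)(1 − 0.614160) = 0.946256
Series (pitch drive inverter, slip-ring assembly, and [0.946256]): 0.829029 × 0.948854 × 0.946256 = 0.7444

0.7444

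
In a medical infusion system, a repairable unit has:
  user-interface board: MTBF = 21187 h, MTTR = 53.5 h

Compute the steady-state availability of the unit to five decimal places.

0.99748

A(user-interface board) = MTBF/(MTBF+MTTR) = 21187/(21187+53.5) = 0.99748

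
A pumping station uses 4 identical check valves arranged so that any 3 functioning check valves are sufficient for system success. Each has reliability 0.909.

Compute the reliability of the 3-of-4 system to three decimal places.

R = Σ_{i=3}^{4} C(4,i) p^i (1−p)^{4−i} with p = 0.909
C(4,3)·0.909^3·0.091^1 = 0.27340
C(4,4)·0.909^4·0.091^0 = 0.68274
Sum = 0.956

0.956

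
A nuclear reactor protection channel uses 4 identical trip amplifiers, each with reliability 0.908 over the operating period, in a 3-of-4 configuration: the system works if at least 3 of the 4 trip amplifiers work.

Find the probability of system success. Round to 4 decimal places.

0.9552

R = Σ_{i=3}^{4} C(4,i) p^i (1−p)^{4−i} with p = 0.908
C(4,3)·0.908^3·0.092^1 = 0.275490
C(4,4)·0.908^4·0.092^0 = 0.679741
Sum = 0.9552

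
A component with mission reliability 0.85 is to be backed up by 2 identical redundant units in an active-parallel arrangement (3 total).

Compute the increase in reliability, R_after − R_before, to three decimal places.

0.147

R_before = 0.85
R_after = 1 − (1 − 0.85)^3 = 0.997
ΔR = 0.997 − 0.85 = 0.147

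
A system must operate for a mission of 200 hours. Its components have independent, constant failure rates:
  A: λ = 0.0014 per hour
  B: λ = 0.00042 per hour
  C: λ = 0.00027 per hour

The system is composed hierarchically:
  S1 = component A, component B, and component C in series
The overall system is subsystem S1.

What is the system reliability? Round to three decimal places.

0.658

R(A) = exp(−0.0014 × 200) = 0.75578
R(B) = exp(−0.00042 × 200) = 0.91943
R(C) = exp(−0.00027 × 200) = 0.94743
Series (A, B, and C): 0.75578 × 0.91943 × 0.94743 = 0.658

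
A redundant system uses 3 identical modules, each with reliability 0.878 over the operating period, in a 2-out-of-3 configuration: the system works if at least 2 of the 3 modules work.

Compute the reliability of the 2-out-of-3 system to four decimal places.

R = Σ_{i=2}^{3} C(3,i) p^i (1−p)^{3−i} with p = 0.878
C(3,2)·0.878^2·0.122^1 = 0.282144
C(3,3)·0.878^3·0.122^0 = 0.676836
Sum = 0.9590

0.9590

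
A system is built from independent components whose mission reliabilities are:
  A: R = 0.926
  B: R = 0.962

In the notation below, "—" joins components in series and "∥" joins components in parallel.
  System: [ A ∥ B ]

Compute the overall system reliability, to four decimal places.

0.9972

Parallel (A and B): 1 − (1 − 0.926000)(1 − 0.962000) = 0.9972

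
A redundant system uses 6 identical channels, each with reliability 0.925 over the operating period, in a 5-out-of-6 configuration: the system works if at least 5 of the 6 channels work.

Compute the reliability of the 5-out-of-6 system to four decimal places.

R = Σ_{i=5}^{6} C(6,i) p^i (1−p)^{6−i} with p = 0.925
C(6,5)·0.925^5·0.075^1 = 0.304734
C(6,6)·0.925^6·0.075^0 = 0.626398
Sum = 0.9311

0.9311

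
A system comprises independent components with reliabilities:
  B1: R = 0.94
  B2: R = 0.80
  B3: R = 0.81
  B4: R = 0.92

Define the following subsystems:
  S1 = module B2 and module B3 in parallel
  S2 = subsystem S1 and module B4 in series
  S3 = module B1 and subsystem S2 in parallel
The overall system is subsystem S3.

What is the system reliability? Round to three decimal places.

Parallel (B2 and B3): 1 − (1 − 0.80000)(1 − 0.81000) = 0.96200
Series ([0.96200] and B4): 0.96200 × 0.92000 = 0.88504
Parallel (B1 and [0.88504]): 1 − (1 − 0.94000)(1 − 0.88504) = 0.993

0.993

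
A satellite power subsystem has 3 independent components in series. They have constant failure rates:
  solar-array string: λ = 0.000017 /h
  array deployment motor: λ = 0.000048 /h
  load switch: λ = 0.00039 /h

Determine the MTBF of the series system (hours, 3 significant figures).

Series of exponential components: λ_sys = Σ λ_i
λ_sys = 0.000017 + 0.000048 + 0.00039 = 4.5500e-04 /h
MTBF = 1 / λ_sys = 2200 h

2200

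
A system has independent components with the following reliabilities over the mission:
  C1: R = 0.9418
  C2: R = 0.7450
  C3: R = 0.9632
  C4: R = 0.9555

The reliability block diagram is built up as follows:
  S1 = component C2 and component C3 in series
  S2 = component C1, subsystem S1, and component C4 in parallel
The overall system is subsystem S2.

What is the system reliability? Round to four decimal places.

Series (C2 and C3): 0.745000 × 0.963200 = 0.717584
Parallel (C1, [0.717584], and C4): 1 − (1 − 0.941800)(1 − 0.717584)(1 − 0.955500) = 0.9993

0.9993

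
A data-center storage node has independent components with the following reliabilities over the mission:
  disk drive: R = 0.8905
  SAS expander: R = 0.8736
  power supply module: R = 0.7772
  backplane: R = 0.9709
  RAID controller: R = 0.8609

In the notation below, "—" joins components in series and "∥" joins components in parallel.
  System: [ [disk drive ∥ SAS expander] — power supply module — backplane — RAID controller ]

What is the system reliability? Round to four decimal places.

Parallel (disk drive and SAS expander): 1 − (1 − 0.890500)(1 − 0.873600) = 0.986159
Series ([0.986159], power supply module, backplane, and RAID controller): 0.986159 × 0.777200 × 0.970900 × 0.860900 = 0.6406

0.6406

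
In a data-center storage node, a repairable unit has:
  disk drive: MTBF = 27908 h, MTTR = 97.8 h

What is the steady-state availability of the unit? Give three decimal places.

0.997

A(disk drive) = MTBF/(MTBF+MTTR) = 27908/(27908+97.8) = 0.997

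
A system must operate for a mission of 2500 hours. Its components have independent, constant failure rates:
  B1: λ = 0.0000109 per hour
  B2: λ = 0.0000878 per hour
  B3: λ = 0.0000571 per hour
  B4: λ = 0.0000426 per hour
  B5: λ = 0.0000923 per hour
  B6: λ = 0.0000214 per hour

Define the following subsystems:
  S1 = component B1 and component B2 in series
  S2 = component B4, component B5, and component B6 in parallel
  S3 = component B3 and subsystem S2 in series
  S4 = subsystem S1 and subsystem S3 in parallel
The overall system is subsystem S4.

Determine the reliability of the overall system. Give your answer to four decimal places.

0.9707

R(B1) = exp(−0.0000109 × 2500) = 0.973118
R(B2) = exp(−0.0000878 × 2500) = 0.802920
R(B3) = exp(−0.0000571 × 2500) = 0.866971
R(B4) = exp(−0.0000426 × 2500) = 0.898975
R(B5) = exp(−0.0000923 × 2500) = 0.793938
R(B6) = exp(−0.0000214 × 2500) = 0.947906
Series (B1 and B2): 0.973118 × 0.802920 = 0.781336
Parallel (B4, B5, and B6): 1 − (1 − 0.898975)(1 − 0.793938)(1 − 0.947906) = 0.998916
Series (B3 and [0.998916]): 0.866971 × 0.998916 = 0.866031
Parallel ([0.781336] and [0.866031]): 1 − (1 − 0.781336)(1 − 0.866031) = 0.9707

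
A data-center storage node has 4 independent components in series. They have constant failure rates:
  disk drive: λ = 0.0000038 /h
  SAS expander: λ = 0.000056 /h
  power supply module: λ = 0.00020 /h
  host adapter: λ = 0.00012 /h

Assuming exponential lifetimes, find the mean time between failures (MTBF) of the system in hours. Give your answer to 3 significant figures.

2630

Series of exponential components: λ_sys = Σ λ_i
λ_sys = 0.0000038 + 0.000056 + 0.00020 + 0.00012 = 3.7980e-04 /h
MTBF = 1 / λ_sys = 2630 h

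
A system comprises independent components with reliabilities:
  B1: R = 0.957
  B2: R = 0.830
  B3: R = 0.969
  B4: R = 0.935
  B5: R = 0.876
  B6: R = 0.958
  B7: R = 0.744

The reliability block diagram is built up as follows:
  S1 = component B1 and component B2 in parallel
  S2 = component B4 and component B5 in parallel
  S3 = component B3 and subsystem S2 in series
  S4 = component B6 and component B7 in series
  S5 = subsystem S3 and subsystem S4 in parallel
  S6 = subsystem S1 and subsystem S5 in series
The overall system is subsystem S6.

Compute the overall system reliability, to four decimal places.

0.9816

Parallel (B1 and B2): 1 − (1 − 0.957000)(1 − 0.830000) = 0.992690
Parallel (B4 and B5): 1 − (1 − 0.935000)(1 − 0.876000) = 0.991940
Series (B3 and [0.991940]): 0.969000 × 0.991940 = 0.961190
Series (B6 and B7): 0.958000 × 0.744000 = 0.712752
Parallel ([0.961190] and [0.712752]): 1 − (1 − 0.961190)(1 − 0.712752) = 0.988852
Series ([0.992690] and [0.988852]): 0.992690 × 0.988852 = 0.9816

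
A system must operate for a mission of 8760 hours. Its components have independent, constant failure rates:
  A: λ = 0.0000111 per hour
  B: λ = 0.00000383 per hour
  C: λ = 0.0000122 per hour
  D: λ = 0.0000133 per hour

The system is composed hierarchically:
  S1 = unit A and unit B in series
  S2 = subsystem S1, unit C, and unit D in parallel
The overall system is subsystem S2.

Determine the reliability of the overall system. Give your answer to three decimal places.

R(A) = exp(−0.0000111 × 8760) = 0.90734
R(B) = exp(−0.00000383 × 8760) = 0.96701
R(C) = exp(−0.0000122 × 8760) = 0.89864
R(D) = exp(−0.0000133 × 8760) = 0.89002
Series (A and B): 0.90734 × 0.96701 = 0.87741
Parallel ([0.87741], C, and D): 1 − (1 − 0.87741)(1 − 0.89864)(1 − 0.89002) = 0.999

0.999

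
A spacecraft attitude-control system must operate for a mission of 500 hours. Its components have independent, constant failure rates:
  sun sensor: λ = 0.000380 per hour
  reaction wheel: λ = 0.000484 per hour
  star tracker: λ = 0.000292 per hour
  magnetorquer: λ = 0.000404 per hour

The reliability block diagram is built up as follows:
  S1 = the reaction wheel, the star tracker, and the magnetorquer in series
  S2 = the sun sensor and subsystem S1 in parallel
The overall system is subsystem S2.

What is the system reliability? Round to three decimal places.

0.923

R(sun sensor) = exp(−0.000380 × 500) = 0.82696
R(reaction wheel) = exp(−0.000484 × 500) = 0.78506
R(star tracker) = exp(−0.000292 × 500) = 0.86416
R(magnetorquer) = exp(−0.000404 × 500) = 0.81709
Series (reaction wheel, star tracker, and magnetorquer): 0.78506 × 0.86416 × 0.81709 = 0.55433
Parallel (sun sensor and [0.55433]): 1 − (1 − 0.82696)(1 − 0.55433) = 0.923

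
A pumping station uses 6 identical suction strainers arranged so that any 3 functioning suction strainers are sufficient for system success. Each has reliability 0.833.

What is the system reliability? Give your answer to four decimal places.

R = Σ_{i=3}^{6} C(6,i) p^i (1−p)^{6−i} with p = 0.833
C(6,3)·0.833^3·0.167^3 = 0.053841
C(6,4)·0.833^4·0.167^2 = 0.201421
C(6,5)·0.833^5·0.167^1 = 0.401877
C(6,6)·0.833^6·0.167^0 = 0.334095
Sum = 0.9912

0.9912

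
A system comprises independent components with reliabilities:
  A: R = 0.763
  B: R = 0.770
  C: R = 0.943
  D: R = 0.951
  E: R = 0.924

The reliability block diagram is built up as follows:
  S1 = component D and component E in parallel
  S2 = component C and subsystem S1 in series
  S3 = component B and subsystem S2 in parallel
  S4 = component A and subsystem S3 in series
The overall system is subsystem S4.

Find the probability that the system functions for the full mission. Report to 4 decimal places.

Parallel (D and E): 1 − (1 − 0.951000)(1 − 0.924000) = 0.996276
Series (C and [0.996276]): 0.943000 × 0.996276 = 0.939488
Parallel (B and [0.939488]): 1 − (1 − 0.770000)(1 − 0.939488) = 0.986082
Series (A and [0.986082]): 0.763000 × 0.986082 = 0.7524

0.7524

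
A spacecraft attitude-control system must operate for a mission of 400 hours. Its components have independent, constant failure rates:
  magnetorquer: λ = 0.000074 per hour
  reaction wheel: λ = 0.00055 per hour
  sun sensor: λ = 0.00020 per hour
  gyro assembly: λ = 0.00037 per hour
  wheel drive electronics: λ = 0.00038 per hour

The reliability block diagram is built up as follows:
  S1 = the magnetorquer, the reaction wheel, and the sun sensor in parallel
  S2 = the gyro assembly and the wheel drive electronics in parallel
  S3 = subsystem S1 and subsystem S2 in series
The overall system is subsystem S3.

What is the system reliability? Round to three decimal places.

R(magnetorquer) = exp(−0.000074 × 400) = 0.97083
R(reaction wheel) = exp(−0.00055 × 400) = 0.80252
R(sun sensor) = exp(−0.00020 × 400) = 0.92312
R(gyro assembly) = exp(−0.00037 × 400) = 0.86243
R(wheel drive electronics) = exp(−0.00038 × 400) = 0.85899
Parallel (magnetorquer, reaction wheel, and sun sensor): 1 − (1 − 0.97083)(1 − 0.80252)(1 − 0.92312) = 0.99956
Parallel (gyro assembly and wheel drive electronics): 1 − (1 − 0.86243)(1 − 0.85899) = 0.98060
Series ([0.99956] and [0.98060]): 0.99956 × 0.98060 = 0.980

0.980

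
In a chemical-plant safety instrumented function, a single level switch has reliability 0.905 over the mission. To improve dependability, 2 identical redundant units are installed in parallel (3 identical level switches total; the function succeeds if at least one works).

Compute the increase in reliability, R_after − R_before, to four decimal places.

R_before = 0.905
R_after = 1 − (1 − 0.905)^3 = 0.9991
ΔR = 0.9991 − 0.905 = 0.0941

0.0941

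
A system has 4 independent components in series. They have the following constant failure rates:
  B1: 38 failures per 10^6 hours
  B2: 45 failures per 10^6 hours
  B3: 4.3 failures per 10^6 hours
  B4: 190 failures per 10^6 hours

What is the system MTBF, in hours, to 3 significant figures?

Series of exponential components: λ_sys = Σ λ_i
λ_sys = 0.000038 + 0.000045 + 0.0000043 + 0.00019 = 2.7730e-04 /h
MTBF = 1 / λ_sys = 3610 h

3610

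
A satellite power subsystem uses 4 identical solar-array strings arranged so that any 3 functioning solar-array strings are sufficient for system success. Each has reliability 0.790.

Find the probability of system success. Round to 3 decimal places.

R = Σ_{i=3}^{4} C(4,i) p^i (1−p)^{4−i} with p = 0.790
C(4,3)·0.790^3·0.210^1 = 0.41415
C(4,4)·0.790^4·0.210^0 = 0.38950
Sum = 0.804

0.804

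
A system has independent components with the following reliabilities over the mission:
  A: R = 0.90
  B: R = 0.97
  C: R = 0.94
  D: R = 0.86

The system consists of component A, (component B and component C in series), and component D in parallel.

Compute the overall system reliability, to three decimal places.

Series (B and C): 0.97000 × 0.94000 = 0.91180
Parallel (A, [0.91180], and D): 1 − (1 − 0.90000)(1 − 0.91180)(1 − 0.86000) = 0.999

0.999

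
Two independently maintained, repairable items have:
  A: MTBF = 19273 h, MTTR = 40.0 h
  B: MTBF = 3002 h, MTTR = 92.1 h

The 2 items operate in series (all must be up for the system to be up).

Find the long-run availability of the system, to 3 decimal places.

0.968

A(A) = MTBF/(MTBF+MTTR) = 19273/(19273+40.0) = 0.997929
A(B) = MTBF/(MTBF+MTTR) = 3002/(3002+92.1) = 0.970234
Series availability: 0.997929 × 0.970234 = 0.968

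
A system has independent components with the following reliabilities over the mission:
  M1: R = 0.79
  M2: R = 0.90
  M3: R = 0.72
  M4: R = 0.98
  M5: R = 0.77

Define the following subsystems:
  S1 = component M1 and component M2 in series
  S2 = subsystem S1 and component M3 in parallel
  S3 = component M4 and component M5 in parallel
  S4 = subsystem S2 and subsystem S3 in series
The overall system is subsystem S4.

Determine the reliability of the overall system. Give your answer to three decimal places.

0.915

Series (M1 and M2): 0.79000 × 0.90000 = 0.71100
Parallel ([0.71100] and M3): 1 − (1 − 0.71100)(1 − 0.72000) = 0.91908
Parallel (M4 and M5): 1 − (1 − 0.98000)(1 − 0.77000) = 0.99540
Series ([0.91908] and [0.99540]): 0.91908 × 0.99540 = 0.915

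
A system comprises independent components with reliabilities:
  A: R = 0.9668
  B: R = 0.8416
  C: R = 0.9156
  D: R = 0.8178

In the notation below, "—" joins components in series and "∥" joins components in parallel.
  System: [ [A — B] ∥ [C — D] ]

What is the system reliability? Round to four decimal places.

Series (A and B): 0.966800 × 0.841600 = 0.813659
Series (C and D): 0.915600 × 0.817800 = 0.748778
Parallel ([0.813659] and [0.748778]): 1 − (1 − 0.813659)(1 − 0.748778) = 0.9532

0.9532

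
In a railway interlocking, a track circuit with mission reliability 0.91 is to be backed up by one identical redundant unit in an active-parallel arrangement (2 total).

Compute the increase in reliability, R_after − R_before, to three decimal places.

R_before = 0.91
R_after = 1 − (1 − 0.91)^2 = 0.992
ΔR = 0.992 − 0.91 = 0.082

0.082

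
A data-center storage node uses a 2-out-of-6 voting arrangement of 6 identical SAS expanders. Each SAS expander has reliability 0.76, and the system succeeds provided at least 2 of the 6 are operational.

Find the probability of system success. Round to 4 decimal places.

R = Σ_{i=2}^{6} C(6,i) p^i (1−p)^{6−i} with p = 0.76
C(6,2)·0.76^2·0.24^4 = 0.028745
C(6,3)·0.76^3·0.24^3 = 0.121368
C(6,4)·0.76^4·0.24^2 = 0.288249
C(6,5)·0.76^5·0.24^1 = 0.365116
C(6,6)·0.76^6·0.24^0 = 0.192700
Sum = 0.9962

0.9962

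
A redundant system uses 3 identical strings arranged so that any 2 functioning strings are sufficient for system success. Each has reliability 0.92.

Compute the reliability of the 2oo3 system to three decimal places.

R = Σ_{i=2}^{3} C(3,i) p^i (1−p)^{3−i} with p = 0.92
C(3,2)·0.92^2·0.08^1 = 0.20314
C(3,3)·0.92^3·0.08^0 = 0.77869
Sum = 0.982

0.982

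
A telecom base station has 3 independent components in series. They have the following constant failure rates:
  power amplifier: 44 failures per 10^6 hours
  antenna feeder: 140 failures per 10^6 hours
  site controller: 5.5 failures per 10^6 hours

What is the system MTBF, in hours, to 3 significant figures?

5280

Series of exponential components: λ_sys = Σ λ_i
λ_sys = 0.000044 + 0.00014 + 0.0000055 = 1.8950e-04 /h
MTBF = 1 / λ_sys = 5280 h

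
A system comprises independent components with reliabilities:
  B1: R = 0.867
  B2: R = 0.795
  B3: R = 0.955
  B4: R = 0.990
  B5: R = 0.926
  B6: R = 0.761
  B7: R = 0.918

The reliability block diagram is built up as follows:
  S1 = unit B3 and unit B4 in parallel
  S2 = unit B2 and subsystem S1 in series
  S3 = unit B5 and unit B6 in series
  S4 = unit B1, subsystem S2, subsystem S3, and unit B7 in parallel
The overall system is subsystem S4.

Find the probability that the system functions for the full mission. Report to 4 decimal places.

0.9993

Parallel (B3 and B4): 1 − (1 − 0.955000)(1 − 0.990000) = 0.999550
Series (B2 and [0.999550]): 0.795000 × 0.999550 = 0.794642
Series (B5 and B6): 0.926000 × 0.761000 = 0.704686
Parallel (B1, [0.794642], [0.704686], and B7): 1 − (1 − 0.867000)(1 − 0.794642)(1 − 0.704686)(1 − 0.918000) = 0.9993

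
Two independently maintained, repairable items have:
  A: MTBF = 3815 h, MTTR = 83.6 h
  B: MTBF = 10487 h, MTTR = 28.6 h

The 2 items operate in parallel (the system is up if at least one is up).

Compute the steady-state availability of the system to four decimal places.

A(A) = MTBF/(MTBF+MTTR) = 3815/(3815+83.6) = 0.978556
A(B) = MTBF/(MTBF+MTTR) = 10487/(10487+28.6) = 0.997280
Parallel availability: 1 − (1 − 0.978556)(1 − 0.997280) = 0.9999

0.9999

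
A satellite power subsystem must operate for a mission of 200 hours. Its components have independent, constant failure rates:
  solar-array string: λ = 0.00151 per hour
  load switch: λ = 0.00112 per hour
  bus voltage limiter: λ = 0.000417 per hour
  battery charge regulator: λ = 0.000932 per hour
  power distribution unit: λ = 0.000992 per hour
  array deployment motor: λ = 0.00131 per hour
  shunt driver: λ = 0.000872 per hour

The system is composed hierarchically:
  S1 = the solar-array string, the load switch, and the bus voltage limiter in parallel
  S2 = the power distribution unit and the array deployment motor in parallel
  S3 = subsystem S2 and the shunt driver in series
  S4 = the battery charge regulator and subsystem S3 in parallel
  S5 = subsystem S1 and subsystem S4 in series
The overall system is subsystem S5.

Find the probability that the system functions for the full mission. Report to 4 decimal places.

0.9628

R(solar-array string) = exp(−0.00151 × 200) = 0.739338
R(load switch) = exp(−0.00112 × 200) = 0.799315
R(bus voltage limiter) = exp(−0.000417 × 200) = 0.919983
R(battery charge regulator) = exp(−0.000932 × 200) = 0.829942
R(power distribution unit) = exp(−0.000992 × 200) = 0.820042
R(array deployment motor) = exp(−0.00131 × 200) = 0.769511
R(shunt driver) = exp(−0.000872 × 200) = 0.839961
Parallel (solar-array string, load switch, and bus voltage limiter): 1 − (1 − 0.739338)(1 − 0.799315)(1 − 0.919983) = 0.995814
Parallel (power distribution unit and array deployment motor): 1 − (1 − 0.820042)(1 − 0.769511) = 0.958522
Series ([0.958522] and shunt driver): 0.958522 × 0.839961 = 0.805121
Parallel (battery charge regulator and [0.805121]): 1 − (1 − 0.829942)(1 − 0.805121) = 0.966859
Series ([0.995814] and [0.966859]): 0.995814 × 0.966859 = 0.9628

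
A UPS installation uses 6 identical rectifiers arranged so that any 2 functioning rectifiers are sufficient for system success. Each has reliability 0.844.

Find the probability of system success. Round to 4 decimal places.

R = Σ_{i=2}^{6} C(6,i) p^i (1−p)^{6−i} with p = 0.844
C(6,2)·0.844^2·0.156^4 = 0.006328
C(6,3)·0.844^3·0.156^3 = 0.045649
C(6,4)·0.844^4·0.156^2 = 0.185230
C(6,5)·0.844^5·0.156^1 = 0.400856
C(6,6)·0.844^6·0.156^0 = 0.361455
Sum = 0.9995

0.9995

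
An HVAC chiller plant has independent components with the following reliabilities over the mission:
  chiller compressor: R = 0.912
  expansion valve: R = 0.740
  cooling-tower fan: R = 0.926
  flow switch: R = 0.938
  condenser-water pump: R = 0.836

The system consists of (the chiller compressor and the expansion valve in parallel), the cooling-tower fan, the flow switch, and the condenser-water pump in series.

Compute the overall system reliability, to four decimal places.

0.7095

Parallel (chiller compressor and expansion valve): 1 − (1 − 0.912000)(1 − 0.740000) = 0.977120
Series ([0.977120], cooling-tower fan, flow switch, and condenser-water pump): 0.977120 × 0.926000 × 0.938000 × 0.836000 = 0.7095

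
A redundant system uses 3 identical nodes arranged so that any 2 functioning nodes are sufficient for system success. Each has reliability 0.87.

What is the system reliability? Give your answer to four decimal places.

0.9537

R = Σ_{i=2}^{3} C(3,i) p^i (1−p)^{3−i} with p = 0.87
C(3,2)·0.87^2·0.13^1 = 0.295191
C(3,3)·0.87^3·0.13^0 = 0.658503
Sum = 0.9537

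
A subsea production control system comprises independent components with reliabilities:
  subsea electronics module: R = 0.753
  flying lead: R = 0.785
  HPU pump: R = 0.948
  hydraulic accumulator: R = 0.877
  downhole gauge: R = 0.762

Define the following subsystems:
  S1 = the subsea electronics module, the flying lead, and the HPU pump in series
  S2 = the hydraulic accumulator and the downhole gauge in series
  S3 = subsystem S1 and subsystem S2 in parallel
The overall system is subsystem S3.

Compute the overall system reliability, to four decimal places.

0.8542

Series (subsea electronics module, flying lead, and HPU pump): 0.753000 × 0.785000 × 0.948000 = 0.560368
Series (hydraulic accumulator and downhole gauge): 0.877000 × 0.762000 = 0.668274
Parallel ([0.560368] and [0.668274]): 1 − (1 − 0.560368)(1 − 0.668274) = 0.8542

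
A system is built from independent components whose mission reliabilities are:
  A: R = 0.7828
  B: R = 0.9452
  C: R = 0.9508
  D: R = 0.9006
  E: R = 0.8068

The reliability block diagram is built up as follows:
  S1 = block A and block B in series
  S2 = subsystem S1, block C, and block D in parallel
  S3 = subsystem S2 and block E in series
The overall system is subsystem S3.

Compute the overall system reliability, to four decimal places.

Series (A and B): 0.782800 × 0.945200 = 0.739903
Parallel ([0.739903], C, and D): 1 − (1 − 0.739903)(1 − 0.950800)(1 − 0.900600) = 0.998728
Series ([0.998728] and E): 0.998728 × 0.806800 = 0.8058

0.8058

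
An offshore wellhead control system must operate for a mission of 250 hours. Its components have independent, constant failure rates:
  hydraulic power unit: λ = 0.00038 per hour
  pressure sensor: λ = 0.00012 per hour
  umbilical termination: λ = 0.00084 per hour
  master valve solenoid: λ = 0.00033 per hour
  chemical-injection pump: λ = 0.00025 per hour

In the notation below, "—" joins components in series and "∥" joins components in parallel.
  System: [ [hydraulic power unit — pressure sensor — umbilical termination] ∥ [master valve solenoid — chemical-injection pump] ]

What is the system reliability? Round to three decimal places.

0.962

R(hydraulic power unit) = exp(−0.00038 × 250) = 0.90937
R(pressure sensor) = exp(−0.00012 × 250) = 0.97045
R(umbilical termination) = exp(−0.00084 × 250) = 0.81058
R(master valve solenoid) = exp(−0.00033 × 250) = 0.92081
R(chemical-injection pump) = exp(−0.00025 × 250) = 0.93941
Series (hydraulic power unit, pressure sensor, and umbilical termination): 0.90937 × 0.97045 × 0.81058 = 0.71534
Series (master valve solenoid and chemical-injection pump): 0.92081 × 0.93941 = 0.86502
Parallel ([0.71534] and [0.86502]): 1 − (1 − 0.71534)(1 − 0.86502) = 0.962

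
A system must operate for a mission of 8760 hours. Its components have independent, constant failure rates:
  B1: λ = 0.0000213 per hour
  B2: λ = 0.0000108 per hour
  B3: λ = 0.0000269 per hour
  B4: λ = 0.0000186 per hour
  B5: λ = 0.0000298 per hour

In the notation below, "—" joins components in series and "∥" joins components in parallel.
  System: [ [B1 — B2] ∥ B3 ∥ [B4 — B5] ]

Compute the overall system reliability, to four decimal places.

0.9822

R(B1) = exp(−0.0000213 × 8760) = 0.829786
R(B2) = exp(−0.0000108 × 8760) = 0.909729
R(B3) = exp(−0.0000269 × 8760) = 0.790062
R(B4) = exp(−0.0000186 × 8760) = 0.849646
R(B5) = exp(−0.0000298 × 8760) = 0.770244
Series (B1 and B2): 0.829786 × 0.909729 = 0.754880
Series (B4 and B5): 0.849646 × 0.770244 = 0.654435
Parallel ([0.754880], B3, and [0.654435]): 1 − (1 − 0.754880)(1 − 0.790062)(1 − 0.654435) = 0.9822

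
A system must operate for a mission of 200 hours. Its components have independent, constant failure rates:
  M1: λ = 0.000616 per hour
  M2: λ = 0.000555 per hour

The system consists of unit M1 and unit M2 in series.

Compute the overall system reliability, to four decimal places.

0.7912

R(M1) = exp(−0.000616 × 200) = 0.884087
R(M2) = exp(−0.000555 × 200) = 0.894939
Series (M1 and M2): 0.884087 × 0.894939 = 0.7912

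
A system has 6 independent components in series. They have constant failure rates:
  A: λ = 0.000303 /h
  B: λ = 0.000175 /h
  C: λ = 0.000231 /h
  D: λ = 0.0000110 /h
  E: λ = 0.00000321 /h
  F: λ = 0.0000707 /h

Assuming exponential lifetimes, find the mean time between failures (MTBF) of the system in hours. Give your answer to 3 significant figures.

Series of exponential components: λ_sys = Σ λ_i
λ_sys = 0.000303 + 0.000175 + 0.000231 + 0.0000110 + 0.00000321 + 0.0000707 = 7.9391e-04 /h
MTBF = 1 / λ_sys = 1260 h

1260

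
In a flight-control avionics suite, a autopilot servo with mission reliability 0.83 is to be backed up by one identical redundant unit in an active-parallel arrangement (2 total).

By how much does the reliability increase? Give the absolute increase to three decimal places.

0.141

R_before = 0.83
R_after = 1 − (1 − 0.83)^2 = 0.971
ΔR = 0.971 − 0.83 = 0.141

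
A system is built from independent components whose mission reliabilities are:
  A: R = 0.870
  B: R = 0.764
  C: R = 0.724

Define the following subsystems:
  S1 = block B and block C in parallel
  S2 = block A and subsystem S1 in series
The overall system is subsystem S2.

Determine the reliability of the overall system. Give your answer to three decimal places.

Parallel (B and C): 1 − (1 − 0.76400)(1 − 0.72400) = 0.93486
Series (A and [0.93486]): 0.87000 × 0.93486 = 0.813

0.813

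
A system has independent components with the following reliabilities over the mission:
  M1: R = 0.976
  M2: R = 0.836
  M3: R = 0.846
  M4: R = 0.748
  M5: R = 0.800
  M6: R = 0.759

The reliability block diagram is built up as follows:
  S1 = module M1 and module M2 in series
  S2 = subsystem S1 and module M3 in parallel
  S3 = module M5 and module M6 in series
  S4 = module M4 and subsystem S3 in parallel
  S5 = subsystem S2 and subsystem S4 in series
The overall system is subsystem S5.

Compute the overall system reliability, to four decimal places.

0.8755

Series (M1 and M2): 0.976000 × 0.836000 = 0.815936
Parallel ([0.815936] and M3): 1 − (1 − 0.815936)(1 − 0.846000) = 0.971654
Series (M5 and M6): 0.800000 × 0.759000 = 0.607200
Parallel (M4 and [0.607200]): 1 − (1 − 0.748000)(1 − 0.607200) = 0.901014
Series ([0.971654] and [0.901014]): 0.971654 × 0.901014 = 0.8755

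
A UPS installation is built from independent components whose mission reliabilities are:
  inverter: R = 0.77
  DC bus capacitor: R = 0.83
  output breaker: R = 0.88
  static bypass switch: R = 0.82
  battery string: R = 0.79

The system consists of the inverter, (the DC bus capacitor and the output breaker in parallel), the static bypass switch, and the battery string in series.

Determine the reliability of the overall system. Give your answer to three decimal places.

Parallel (DC bus capacitor and output breaker): 1 − (1 − 0.83000)(1 − 0.88000) = 0.97960
Series (inverter, [0.97960], static bypass switch, and battery string): 0.77000 × 0.97960 × 0.82000 × 0.79000 = 0.489

0.489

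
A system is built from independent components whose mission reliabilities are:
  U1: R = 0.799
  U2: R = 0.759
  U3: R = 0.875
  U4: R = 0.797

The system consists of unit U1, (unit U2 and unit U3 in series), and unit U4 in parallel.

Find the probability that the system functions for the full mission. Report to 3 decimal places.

Series (U2 and U3): 0.75900 × 0.87500 = 0.66413
Parallel (U1, [0.66413], and U4): 1 − (1 − 0.79900)(1 − 0.66413)(1 − 0.79700) = 0.986

0.986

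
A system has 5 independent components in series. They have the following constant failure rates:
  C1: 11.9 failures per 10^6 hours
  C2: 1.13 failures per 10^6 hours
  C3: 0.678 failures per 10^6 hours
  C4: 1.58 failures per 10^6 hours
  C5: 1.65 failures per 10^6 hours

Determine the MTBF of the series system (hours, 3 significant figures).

Series of exponential components: λ_sys = Σ λ_i
λ_sys = 0.0000119 + 0.00000113 + 0.000000678 + 0.00000158 + 0.00000165 = 1.6938e-05 /h
MTBF = 1 / λ_sys = 59000 h

59000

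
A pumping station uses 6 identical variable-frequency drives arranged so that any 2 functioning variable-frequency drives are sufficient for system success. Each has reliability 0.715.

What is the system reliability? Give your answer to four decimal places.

0.9914

R = Σ_{i=2}^{6} C(6,i) p^i (1−p)^{6−i} with p = 0.715
C(6,2)·0.715^2·0.285^4 = 0.050592
C(6,3)·0.715^3·0.285^3 = 0.169232
C(6,4)·0.715^4·0.285^2 = 0.318424
C(6,5)·0.715^5·0.285^1 = 0.319541
C(6,6)·0.715^6·0.285^0 = 0.133609
Sum = 0.9914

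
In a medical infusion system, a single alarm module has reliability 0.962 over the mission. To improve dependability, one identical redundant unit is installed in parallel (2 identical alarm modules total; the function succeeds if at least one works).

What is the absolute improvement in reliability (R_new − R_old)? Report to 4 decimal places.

0.0366

R_before = 0.962
R_after = 1 − (1 − 0.962)^2 = 0.9986
ΔR = 0.9986 − 0.962 = 0.0366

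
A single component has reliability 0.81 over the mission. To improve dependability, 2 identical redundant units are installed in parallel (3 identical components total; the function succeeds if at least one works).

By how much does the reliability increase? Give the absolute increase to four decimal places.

R_before = 0.81
R_after = 1 − (1 − 0.81)^3 = 0.9931
ΔR = 0.9931 − 0.81 = 0.1831

0.1831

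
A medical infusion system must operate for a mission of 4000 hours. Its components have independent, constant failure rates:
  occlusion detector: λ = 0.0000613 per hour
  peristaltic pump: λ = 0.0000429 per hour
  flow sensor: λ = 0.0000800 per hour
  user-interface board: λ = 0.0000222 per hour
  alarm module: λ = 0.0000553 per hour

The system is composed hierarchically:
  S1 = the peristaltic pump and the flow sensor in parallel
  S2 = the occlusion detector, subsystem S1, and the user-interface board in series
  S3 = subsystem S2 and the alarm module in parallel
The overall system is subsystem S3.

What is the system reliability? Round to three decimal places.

0.938

R(occlusion detector) = exp(−0.0000613 × 4000) = 0.78255
R(peristaltic pump) = exp(−0.0000429 × 4000) = 0.84232
R(flow sensor) = exp(−0.0000800 × 4000) = 0.72615
R(user-interface board) = exp(−0.0000222 × 4000) = 0.91503
R(alarm module) = exp(−0.0000553 × 4000) = 0.80156
Parallel (peristaltic pump and flow sensor): 1 − (1 − 0.84232)(1 − 0.72615) = 0.95682
Series (occlusion detector, [0.95682], and user-interface board): 0.78255 × 0.95682 × 0.91503 = 0.68514
Parallel ([0.68514] and alarm module): 1 − (1 − 0.68514)(1 − 0.80156) = 0.938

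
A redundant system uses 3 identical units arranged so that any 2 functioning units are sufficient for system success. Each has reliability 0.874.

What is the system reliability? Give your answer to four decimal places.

0.9564

R = Σ_{i=2}^{3} C(3,i) p^i (1−p)^{3−i} with p = 0.874
C(3,2)·0.874^2·0.126^1 = 0.288745
C(3,3)·0.874^3·0.126^0 = 0.667628
Sum = 0.9564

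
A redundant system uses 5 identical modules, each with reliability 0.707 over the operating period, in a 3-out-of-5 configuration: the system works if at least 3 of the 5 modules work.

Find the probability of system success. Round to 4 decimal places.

R = Σ_{i=3}^{5} C(5,i) p^i (1−p)^{5−i} with p = 0.707
C(5,3)·0.707^3·0.293^2 = 0.303385
C(5,4)·0.707^4·0.293^1 = 0.366029
C(5,5)·0.707^5·0.293^0 = 0.176643
Sum = 0.8461

0.8461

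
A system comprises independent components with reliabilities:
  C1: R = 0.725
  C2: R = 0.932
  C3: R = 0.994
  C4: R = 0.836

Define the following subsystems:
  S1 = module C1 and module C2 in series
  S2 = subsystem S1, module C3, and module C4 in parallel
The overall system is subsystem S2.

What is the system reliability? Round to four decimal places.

0.9997

Series (C1 and C2): 0.725000 × 0.932000 = 0.675700
Parallel ([0.675700], C3, and C4): 1 − (1 − 0.675700)(1 − 0.994000)(1 − 0.836000) = 0.9997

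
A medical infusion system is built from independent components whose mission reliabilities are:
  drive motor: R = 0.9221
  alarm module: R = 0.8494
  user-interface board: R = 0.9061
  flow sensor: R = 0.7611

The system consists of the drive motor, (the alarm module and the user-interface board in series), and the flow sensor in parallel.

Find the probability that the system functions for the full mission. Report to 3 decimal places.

Series (alarm module and user-interface board): 0.84940 × 0.90610 = 0.76964
Parallel (drive motor, [0.76964], and flow sensor): 1 − (1 − 0.92210)(1 − 0.76964)(1 − 0.76110) = 0.996

0.996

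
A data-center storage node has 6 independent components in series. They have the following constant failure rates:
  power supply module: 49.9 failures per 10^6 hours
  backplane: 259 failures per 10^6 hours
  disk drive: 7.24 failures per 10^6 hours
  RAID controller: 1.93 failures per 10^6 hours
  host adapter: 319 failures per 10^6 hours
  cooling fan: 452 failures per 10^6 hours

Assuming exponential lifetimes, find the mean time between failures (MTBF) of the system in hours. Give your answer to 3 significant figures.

918

Series of exponential components: λ_sys = Σ λ_i
λ_sys = 0.0000499 + 0.000259 + 0.00000724 + 0.00000193 + 0.000319 + 0.000452 = 1.0891e-03 /h
MTBF = 1 / λ_sys = 918 h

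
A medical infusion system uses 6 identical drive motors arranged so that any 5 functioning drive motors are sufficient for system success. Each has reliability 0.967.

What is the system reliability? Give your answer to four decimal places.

0.9851

R = Σ_{i=5}^{6} C(6,i) p^i (1−p)^{6−i} with p = 0.967
C(6,5)·0.967^5·0.033^1 = 0.167416
C(6,6)·0.967^6·0.033^0 = 0.817634
Sum = 0.9851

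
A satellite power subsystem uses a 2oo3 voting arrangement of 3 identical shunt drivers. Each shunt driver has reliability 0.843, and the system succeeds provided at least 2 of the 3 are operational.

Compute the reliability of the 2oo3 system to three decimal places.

R = Σ_{i=2}^{3} C(3,i) p^i (1−p)^{3−i} with p = 0.843
C(3,2)·0.843^2·0.157^1 = 0.33472
C(3,3)·0.843^3·0.157^0 = 0.59908
Sum = 0.934

0.934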